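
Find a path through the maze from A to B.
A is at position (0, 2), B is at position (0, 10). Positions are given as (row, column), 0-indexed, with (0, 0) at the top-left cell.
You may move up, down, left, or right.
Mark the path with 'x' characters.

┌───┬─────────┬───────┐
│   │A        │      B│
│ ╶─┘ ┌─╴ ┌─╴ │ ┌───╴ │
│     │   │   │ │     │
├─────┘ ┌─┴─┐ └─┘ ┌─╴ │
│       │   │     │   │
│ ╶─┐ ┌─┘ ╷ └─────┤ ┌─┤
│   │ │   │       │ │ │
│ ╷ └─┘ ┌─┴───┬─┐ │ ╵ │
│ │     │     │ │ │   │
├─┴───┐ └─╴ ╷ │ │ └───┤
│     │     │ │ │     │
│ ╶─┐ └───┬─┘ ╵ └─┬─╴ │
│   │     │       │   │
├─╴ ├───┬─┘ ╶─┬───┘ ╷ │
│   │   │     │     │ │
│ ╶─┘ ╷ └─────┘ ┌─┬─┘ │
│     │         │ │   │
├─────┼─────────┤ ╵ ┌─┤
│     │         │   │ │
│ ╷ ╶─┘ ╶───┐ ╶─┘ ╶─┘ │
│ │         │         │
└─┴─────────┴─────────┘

Finding the shortest path from (0, 2) to (0, 10):
Path length: 12 steps
Directions: right → right → right → right → down → down → right → right → up → right → right → up

Solution:

┌───┬─────────┬───────┐
│   │A x x x x│      B│
│ ╶─┘ ┌─╴ ┌─╴ │ ┌───╴ │
│     │   │  x│ │x x x│
├─────┘ ┌─┴─┐ └─┘ ┌─╴ │
│       │   │x x x│   │
│ ╶─┐ ┌─┘ ╷ └─────┤ ┌─┤
│   │ │   │       │ │ │
│ ╷ └─┘ ┌─┴───┬─┐ │ ╵ │
│ │     │     │ │ │   │
├─┴───┐ └─╴ ╷ │ │ └───┤
│     │     │ │ │     │
│ ╶─┐ └───┬─┘ ╵ └─┬─╴ │
│   │     │       │   │
├─╴ ├───┬─┘ ╶─┬───┘ ╷ │
│   │   │     │     │ │
│ ╶─┘ ╷ └─────┘ ┌─┬─┘ │
│     │         │ │   │
├─────┼─────────┤ ╵ ┌─┤
│     │         │   │ │
│ ╷ ╶─┘ ╶───┐ ╶─┘ ╶─┘ │
│ │         │         │
└─┴─────────┴─────────┘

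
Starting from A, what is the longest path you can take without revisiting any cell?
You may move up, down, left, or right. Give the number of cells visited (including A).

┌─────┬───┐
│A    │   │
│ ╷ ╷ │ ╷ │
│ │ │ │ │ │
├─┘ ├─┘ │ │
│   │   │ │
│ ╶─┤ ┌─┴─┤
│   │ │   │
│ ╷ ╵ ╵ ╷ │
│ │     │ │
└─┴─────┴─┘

Finding longest simple path using DFS:
Start: (0, 0)
Longest path visits 17 cells
Path: A → right → down → down → left → down → right → down → right → up → up → right → up → up → right → down → down

Solution:

┌─────┬───┐
│A ↓  │↱ ↓│
│ ╷ ╷ │ ╷ │
│ │↓│ │↑│↓│
├─┘ ├─┘ │ │
│↓ ↲│↱ ↑│B│
│ ╶─┤ ┌─┴─┤
│↳ ↓│↑│   │
│ ╷ ╵ ╵ ╷ │
│ │↳ ↑  │ │
└─┴─────┴─┘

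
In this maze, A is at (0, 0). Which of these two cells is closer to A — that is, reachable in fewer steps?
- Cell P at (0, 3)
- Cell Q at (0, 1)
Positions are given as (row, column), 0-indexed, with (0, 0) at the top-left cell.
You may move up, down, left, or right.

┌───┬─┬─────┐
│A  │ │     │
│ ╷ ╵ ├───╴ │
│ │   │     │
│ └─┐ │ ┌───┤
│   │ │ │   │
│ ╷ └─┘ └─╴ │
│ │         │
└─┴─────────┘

Shortest path A → P at (0, 3): 13 steps
Shortest path A → Q at (0, 1): 1 steps

Q is closer (1 steps vs 13 steps).

Path to P:

┌───┬─┬─────┐
│A  │ │P ← ↰│
│ ╷ ╵ ├───╴ │
│↓│   │↱ → ↑│
│ └─┐ │ ┌───┤
│↳ ↓│ │↑│   │
│ ╷ └─┘ └─╴ │
│ │↳ → ↑    │
└─┴─────────┘

Path to Q:

┌───┬─┬─────┐
│A Q│ │     │
│ ╷ ╵ ├───╴ │
│ │   │     │
│ └─┐ │ ┌───┤
│   │ │ │   │
│ ╷ └─┘ └─╴ │
│ │         │
└─┴─────────┘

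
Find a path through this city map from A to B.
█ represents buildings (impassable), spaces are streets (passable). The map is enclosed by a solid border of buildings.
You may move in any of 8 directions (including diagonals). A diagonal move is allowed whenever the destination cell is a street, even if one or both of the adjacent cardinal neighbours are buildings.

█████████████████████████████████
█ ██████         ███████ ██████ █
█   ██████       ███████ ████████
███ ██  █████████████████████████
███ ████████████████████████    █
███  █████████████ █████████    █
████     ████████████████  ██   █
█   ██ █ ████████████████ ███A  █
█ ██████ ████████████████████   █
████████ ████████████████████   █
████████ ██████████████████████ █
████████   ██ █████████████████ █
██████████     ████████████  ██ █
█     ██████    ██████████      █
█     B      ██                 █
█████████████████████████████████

Finding the shortest path from A to B:
Movement: 8-directional
Path length: 30 steps
Directions: down → down-right → down-right → down → down → down-left → left → left → left → left → down-left → left → left → left → left → left → left → left → left → left → left → up-left → left → left → down-left → left → left → left → left → left

Solution:

█████████████████████████████████
█ ██████         ███████ ██████ █
█   ██████       ███████ ████████
███ ██  █████████████████████████
███ ████████████████████████    █
███  █████████████ █████████    █
████     ████████████████  ██   █
█   ██ █ ████████████████ ███A  █
█ ██████ ████████████████████↘  █
████████ ████████████████████ ↘ █
████████ ██████████████████████↓█
████████   ██ █████████████████↓█
██████████     ████████████  ██↙█
█     ██████↙←← ██████████↙←←←← █
█     B←←←←← ██↖←←←←←←←←←←      █
█████████████████████████████████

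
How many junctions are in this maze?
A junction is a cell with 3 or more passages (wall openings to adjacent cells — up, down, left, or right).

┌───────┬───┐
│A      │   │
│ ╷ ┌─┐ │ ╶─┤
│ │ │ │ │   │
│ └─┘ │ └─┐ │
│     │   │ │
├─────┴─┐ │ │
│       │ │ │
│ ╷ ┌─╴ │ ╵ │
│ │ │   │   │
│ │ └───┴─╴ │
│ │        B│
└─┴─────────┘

Checking each cell for number of passages:

Junctions found (3+ passages):
  (0, 1): 3 passages
  (3, 1): 3 passages
  (4, 5): 3 passages
Total junctions: 3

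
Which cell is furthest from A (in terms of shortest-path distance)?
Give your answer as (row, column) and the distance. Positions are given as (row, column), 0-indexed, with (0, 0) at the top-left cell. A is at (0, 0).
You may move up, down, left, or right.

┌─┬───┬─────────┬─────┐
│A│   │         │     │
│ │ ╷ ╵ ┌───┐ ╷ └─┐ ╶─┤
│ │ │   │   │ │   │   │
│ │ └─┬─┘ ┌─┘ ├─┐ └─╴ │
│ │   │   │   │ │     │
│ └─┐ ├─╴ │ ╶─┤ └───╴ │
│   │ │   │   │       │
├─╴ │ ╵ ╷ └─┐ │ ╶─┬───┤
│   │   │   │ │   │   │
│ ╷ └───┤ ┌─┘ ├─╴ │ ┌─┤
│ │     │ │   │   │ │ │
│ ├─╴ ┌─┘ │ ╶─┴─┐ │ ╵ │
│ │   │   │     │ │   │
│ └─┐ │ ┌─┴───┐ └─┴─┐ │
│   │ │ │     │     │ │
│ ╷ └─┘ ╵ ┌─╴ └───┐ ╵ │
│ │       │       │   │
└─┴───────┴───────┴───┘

Computing BFS distances from A to all cells:
Furthest cell: (4, 10)
Distance: 56 steps

Path from A to the furthest cell:

┌─┬───┬─────────┬─────┐
│A│↱ ↓│↱ → → ↓  │     │
│ │ ╷ ╵ ┌───┐ ╷ └─┐ ╶─┤
│↓│↑│↳ ↑│   │↓│   │   │
│ │ └─┬─┘ ┌─┘ ├─┐ └─╴ │
│↓│↑ ↰│   │↓ ↲│ │     │
│ └─┐ ├─╴ │ ╶─┤ └───╴ │
│↳ ↓│↑│↓ ↰│↳ ↓│       │
├─╴ │ ╵ ╷ └─┐ │ ╶─┬───┤
│↓ ↲│↑ ↲│↑  │↓│   │↱ B│
│ ╷ └───┤ ┌─┘ ├─╴ │ ┌─┤
│↓│     │↑│↓ ↲│   │↑│ │
│ ├─╴ ┌─┘ │ ╶─┴─┐ │ ╵ │
│↓│   │↱ ↑│↳ → ↓│ │↑ ↰│
│ └─┐ │ ┌─┴───┐ └─┴─┐ │
│↳ ↓│ │↑│     │↳ → ↓│↑│
│ ╷ └─┘ ╵ ┌─╴ └───┐ ╵ │
│ │↳ → ↑  │       │↳ ↑│
└─┴───────┴───────┴───┘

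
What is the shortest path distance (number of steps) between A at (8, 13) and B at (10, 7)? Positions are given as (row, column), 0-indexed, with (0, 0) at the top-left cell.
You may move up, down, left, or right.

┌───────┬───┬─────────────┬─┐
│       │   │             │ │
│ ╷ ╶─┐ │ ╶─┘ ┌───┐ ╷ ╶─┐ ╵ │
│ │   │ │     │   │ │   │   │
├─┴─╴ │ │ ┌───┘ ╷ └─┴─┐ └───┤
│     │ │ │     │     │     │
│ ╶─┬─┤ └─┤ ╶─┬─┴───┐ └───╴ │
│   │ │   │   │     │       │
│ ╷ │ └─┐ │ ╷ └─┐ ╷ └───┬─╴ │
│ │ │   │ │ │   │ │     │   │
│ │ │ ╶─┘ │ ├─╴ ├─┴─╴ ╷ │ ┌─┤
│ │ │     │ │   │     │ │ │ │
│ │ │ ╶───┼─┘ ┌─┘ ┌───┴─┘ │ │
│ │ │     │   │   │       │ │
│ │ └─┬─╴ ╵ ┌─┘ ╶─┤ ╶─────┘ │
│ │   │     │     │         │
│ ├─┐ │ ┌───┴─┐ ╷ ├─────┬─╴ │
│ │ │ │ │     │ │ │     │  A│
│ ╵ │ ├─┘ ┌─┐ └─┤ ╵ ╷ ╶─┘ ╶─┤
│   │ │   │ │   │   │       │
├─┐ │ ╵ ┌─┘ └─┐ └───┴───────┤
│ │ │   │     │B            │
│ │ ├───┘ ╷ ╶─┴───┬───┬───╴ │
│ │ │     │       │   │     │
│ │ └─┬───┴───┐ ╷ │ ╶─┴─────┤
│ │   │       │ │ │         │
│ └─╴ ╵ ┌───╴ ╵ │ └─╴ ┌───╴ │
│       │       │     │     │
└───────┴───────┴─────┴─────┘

Finding path from (8, 13) to (10, 7):
Path: (8,13) → (7,13) → (7,12) → (7,11) → (7,10) → (7,9) → (6,9) → (6,10) → (6,11) → (6,12) → (5,12) → (4,12) → (4,13) → (3,13) → (3,12) → (3,11) → (3,10) → (2,10) → (2,9) → (2,8) → (1,8) → (1,7) → (2,7) → (2,6) → (2,5) → (3,5) → (3,6) → (4,6) → (4,7) → (5,7) → (5,6) → (6,6) → (6,5) → (7,5) → (7,4) → (6,4) → (6,3) → (6,2) → (5,2) → (5,3) → (5,4) → (4,4) → (3,4) → (3,3) → (2,3) → (1,3) → (0,3) → (0,2) → (0,1) → (1,1) → (1,2) → (2,2) → (2,1) → (2,0) → (3,0) → (3,1) → (4,1) → (5,1) → (6,1) → (7,1) → (7,2) → (8,2) → (9,2) → (10,2) → (10,3) → (9,3) → (9,4) → (8,4) → (8,5) → (8,6) → (9,6) → (9,7) → (10,7)
Distance: 72 steps

Solution:

┌───────┬───┬─────────────┬─┐
│  ↓ ← ↰│   │             │ │
│ ╷ ╶─┐ │ ╶─┘ ┌───┐ ╷ ╶─┐ ╵ │
│ │↳ ↓│↑│     │↓ ↰│ │   │   │
├─┴─╴ │ │ ┌───┘ ╷ └─┴─┐ └───┤
│↓ ← ↲│↑│ │↓ ← ↲│↑ ← ↰│     │
│ ╶─┬─┤ └─┤ ╶─┬─┴───┐ └───╴ │
│↳ ↓│ │↑ ↰│↳ ↓│     │↑ ← ← ↰│
│ ╷ │ └─┐ │ ╷ └─┐ ╷ └───┬─╴ │
│ │↓│   │↑│ │↳ ↓│ │     │↱ ↑│
│ │ │ ╶─┘ │ ├─╴ ├─┴─╴ ╷ │ ┌─┤
│ │↓│↱ → ↑│ │↓ ↲│     │ │↑│ │
│ │ │ ╶───┼─┘ ┌─┘ ┌───┴─┘ │ │
│ │↓│↑ ← ↰│↓ ↲│   │↱ → → ↑│ │
│ │ └─┬─╴ ╵ ┌─┘ ╶─┤ ╶─────┘ │
│ │↳ ↓│  ↑ ↲│     │↑ ← ← ← ↰│
│ ├─┐ │ ┌───┴─┐ ╷ ├─────┬─╴ │
│ │ │↓│ │↱ → ↓│ │ │     │  A│
│ ╵ │ ├─┘ ┌─┐ └─┤ ╵ ╷ ╶─┘ ╶─┤
│   │↓│↱ ↑│ │↳ ↓│   │       │
├─┐ │ ╵ ┌─┘ └─┐ └───┴───────┤
│ │ │↳ ↑│     │B            │
│ │ ├───┘ ╷ ╶─┴───┬───┬───╴ │
│ │ │     │       │   │     │
│ │ └─┬───┴───┐ ╷ │ ╶─┴─────┤
│ │   │       │ │ │         │
│ └─╴ ╵ ┌───╴ ╵ │ └─╴ ┌───╴ │
│       │       │     │     │
└───────┴───────┴─────┴─────┘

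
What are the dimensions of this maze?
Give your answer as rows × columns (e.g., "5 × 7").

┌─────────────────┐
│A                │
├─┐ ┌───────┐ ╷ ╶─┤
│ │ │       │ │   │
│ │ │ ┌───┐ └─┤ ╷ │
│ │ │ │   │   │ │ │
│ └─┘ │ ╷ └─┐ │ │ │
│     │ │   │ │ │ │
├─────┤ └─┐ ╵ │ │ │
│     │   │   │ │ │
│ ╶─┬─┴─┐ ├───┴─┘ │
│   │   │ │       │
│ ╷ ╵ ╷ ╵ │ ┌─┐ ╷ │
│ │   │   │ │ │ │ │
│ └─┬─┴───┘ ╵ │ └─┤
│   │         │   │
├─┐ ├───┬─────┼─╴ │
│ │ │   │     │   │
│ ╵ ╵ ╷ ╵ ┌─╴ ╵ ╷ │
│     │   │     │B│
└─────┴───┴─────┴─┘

Counting the maze dimensions:
Rows (vertical): 10
Columns (horizontal): 9
Dimensions: 10 × 9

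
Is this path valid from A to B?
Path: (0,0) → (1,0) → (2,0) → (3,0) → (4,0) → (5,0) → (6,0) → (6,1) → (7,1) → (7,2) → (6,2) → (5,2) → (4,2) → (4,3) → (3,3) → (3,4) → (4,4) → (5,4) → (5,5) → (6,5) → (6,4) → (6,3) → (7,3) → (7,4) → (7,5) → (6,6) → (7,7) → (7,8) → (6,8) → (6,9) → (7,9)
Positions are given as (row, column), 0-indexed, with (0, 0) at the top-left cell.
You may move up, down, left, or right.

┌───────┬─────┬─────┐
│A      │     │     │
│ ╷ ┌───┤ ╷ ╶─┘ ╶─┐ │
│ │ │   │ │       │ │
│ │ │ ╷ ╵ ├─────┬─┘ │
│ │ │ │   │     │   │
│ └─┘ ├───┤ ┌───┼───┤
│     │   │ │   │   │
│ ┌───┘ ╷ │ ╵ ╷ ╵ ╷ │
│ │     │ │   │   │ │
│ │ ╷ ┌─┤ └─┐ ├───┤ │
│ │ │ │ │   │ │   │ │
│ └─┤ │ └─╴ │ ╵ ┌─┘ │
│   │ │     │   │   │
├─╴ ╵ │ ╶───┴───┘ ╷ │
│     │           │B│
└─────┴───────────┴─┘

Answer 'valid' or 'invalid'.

Checking path validity:
Result: Invalid move at step 25: cannot move from (7, 5) to (6, 6).

invalid

Correct solution:

┌───────┬─────┬─────┐
│A      │     │     │
│ ╷ ┌───┤ ╷ ╶─┘ ╶─┐ │
│↓│ │   │ │       │ │
│ │ │ ╷ ╵ ├─────┬─┘ │
│↓│ │ │   │     │   │
│ └─┘ ├───┤ ┌───┼───┤
│↓    │↱ ↓│ │   │   │
│ ┌───┘ ╷ │ ╵ ╷ ╵ ╷ │
│↓│  ↱ ↑│↓│   │   │ │
│ │ ╷ ┌─┤ └─┐ ├───┤ │
│↓│ │↑│ │↳ ↓│ │   │ │
│ └─┤ │ └─╴ │ ╵ ┌─┘ │
│↳ ↓│↑│↓ ← ↲│   │↱ ↓│
├─╴ ╵ │ ╶───┴───┘ ╷ │
│  ↳ ↑│↳ → → → → ↑│B│
└─────┴───────────┴─┘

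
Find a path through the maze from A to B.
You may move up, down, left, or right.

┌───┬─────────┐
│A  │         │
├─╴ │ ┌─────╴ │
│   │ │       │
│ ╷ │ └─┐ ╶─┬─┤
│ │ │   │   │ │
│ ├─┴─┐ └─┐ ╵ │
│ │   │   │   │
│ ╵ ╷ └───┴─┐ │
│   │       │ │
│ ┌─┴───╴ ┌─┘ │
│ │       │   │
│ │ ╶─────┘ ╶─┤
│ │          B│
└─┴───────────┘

Finding the shortest path through the maze:
Path length: 22 steps
Directions: right → down → left → down → down → down → right → up → right → down → right → right → down → left → left → left → down → right → right → right → right → right

Solution:

┌───┬─────────┐
│A ↓│         │
├─╴ │ ┌─────╴ │
│↓ ↲│ │       │
│ ╷ │ └─┐ ╶─┬─┤
│↓│ │   │   │ │
│ ├─┴─┐ └─┐ ╵ │
│↓│↱ ↓│   │   │
│ ╵ ╷ └───┴─┐ │
│↳ ↑│↳ → ↓  │ │
│ ┌─┴───╴ ┌─┘ │
│ │↓ ← ← ↲│   │
│ │ ╶─────┘ ╶─┤
│ │↳ → → → → B│
└─┴───────────┘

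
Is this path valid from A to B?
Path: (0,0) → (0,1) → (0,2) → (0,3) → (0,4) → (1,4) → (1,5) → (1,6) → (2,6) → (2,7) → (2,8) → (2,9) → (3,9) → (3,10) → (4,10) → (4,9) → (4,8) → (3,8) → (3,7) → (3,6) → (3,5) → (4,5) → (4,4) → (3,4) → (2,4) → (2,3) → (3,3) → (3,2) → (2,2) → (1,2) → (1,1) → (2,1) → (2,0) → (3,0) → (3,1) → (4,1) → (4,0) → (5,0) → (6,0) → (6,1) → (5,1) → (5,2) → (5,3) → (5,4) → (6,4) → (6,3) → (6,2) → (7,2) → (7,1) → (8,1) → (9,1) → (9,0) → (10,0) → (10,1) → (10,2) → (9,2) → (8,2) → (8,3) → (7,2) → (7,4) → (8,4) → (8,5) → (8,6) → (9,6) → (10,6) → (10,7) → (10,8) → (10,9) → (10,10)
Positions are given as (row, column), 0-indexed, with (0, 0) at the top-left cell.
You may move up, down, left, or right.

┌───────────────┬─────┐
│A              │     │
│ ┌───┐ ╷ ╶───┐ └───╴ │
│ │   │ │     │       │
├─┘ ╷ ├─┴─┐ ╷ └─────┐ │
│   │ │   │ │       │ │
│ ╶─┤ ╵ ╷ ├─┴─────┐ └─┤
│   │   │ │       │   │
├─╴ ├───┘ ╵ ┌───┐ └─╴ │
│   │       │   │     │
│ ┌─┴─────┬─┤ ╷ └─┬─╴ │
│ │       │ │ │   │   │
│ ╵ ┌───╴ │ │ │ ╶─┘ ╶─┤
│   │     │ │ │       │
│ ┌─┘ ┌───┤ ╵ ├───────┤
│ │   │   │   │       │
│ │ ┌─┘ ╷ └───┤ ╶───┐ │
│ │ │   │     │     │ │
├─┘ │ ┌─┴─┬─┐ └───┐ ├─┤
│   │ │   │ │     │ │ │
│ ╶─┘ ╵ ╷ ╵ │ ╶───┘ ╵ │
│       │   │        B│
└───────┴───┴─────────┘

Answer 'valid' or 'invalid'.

Checking path validity:
Result: Invalid move at step 58: cannot move from (8, 3) to (7, 2).

invalid

Correct solution:

┌───────────────┬─────┐
│A → → → ↓      │     │
│ ┌───┐ ╷ ╶───┐ └───╴ │
│ │↓ ↰│ │↳ → ↓│       │
├─┘ ╷ ├─┴─┐ ╷ └─────┐ │
│↓ ↲│↑│↓ ↰│ │↳ → → ↓│ │
│ ╶─┤ ╵ ╷ ├─┴─────┐ └─┤
│↳ ↓│↑ ↲│↑│↓ ← ← ↰│↳ ↓│
├─╴ ├───┘ ╵ ┌───┐ └─╴ │
│↓ ↲│    ↑ ↲│   │↑ ← ↲│
│ ┌─┴─────┬─┤ ╷ └─┬─╴ │
│↓│↱ → → ↓│ │ │   │   │
│ ╵ ┌───╴ │ │ │ ╶─┘ ╶─┤
│↳ ↑│↓ ← ↲│ │ │       │
│ ┌─┘ ┌───┤ ╵ ├───────┤
│ │↓ ↲│↱ ↓│   │       │
│ │ ┌─┘ ╷ └───┤ ╶───┐ │
│ │↓│↱ ↑│↳ → ↓│     │ │
├─┘ │ ┌─┴─┬─┐ └───┐ ├─┤
│↓ ↲│↑│   │ │↓    │ │ │
│ ╶─┘ ╵ ╷ ╵ │ ╶───┘ ╵ │
│↳ → ↑  │   │↳ → → → B│
└───────┴───┴─────────┘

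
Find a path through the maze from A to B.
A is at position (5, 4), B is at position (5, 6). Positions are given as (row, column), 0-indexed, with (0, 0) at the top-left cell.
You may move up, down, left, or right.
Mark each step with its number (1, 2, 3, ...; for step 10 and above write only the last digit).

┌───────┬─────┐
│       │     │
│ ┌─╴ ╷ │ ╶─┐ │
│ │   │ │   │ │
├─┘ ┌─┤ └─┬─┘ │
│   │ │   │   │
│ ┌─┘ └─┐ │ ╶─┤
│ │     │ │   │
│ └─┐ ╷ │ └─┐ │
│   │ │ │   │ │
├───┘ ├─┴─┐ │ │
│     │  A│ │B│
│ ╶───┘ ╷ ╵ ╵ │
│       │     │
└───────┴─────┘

Finding the shortest path from (5, 4) to (5, 6):
Path length: 4 steps
Directions: down → right → right → up

Solution:

┌───────┬─────┐
│       │     │
│ ┌─╴ ╷ │ ╶─┐ │
│ │   │ │   │ │
├─┘ ┌─┤ └─┬─┘ │
│   │ │   │   │
│ ┌─┘ └─┐ │ ╶─┤
│ │     │ │   │
│ └─┐ ╷ │ └─┐ │
│   │ │ │   │ │
├───┘ ├─┴─┐ │ │
│     │  A│ │B│
│ ╶───┘ ╷ ╵ ╵ │
│       │1 2 3│
└───────┴─────┘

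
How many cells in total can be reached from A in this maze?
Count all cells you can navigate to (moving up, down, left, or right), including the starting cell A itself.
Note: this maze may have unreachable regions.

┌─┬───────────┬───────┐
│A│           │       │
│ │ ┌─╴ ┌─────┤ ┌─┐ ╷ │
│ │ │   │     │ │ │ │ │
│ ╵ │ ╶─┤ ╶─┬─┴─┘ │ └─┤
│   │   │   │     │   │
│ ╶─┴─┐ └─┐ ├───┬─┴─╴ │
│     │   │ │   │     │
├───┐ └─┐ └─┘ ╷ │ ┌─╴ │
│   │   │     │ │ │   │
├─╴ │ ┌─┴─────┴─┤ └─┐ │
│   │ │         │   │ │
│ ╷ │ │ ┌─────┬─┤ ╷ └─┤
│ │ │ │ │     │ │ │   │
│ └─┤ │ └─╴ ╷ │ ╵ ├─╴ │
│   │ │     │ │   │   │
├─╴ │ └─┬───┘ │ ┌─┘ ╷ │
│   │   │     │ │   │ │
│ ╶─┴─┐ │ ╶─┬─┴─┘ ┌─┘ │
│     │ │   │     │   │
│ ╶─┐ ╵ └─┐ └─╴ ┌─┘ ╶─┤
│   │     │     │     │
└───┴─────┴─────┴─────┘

Using BFS/flood-fill to find all reachable cells from A:
Maze size: 11 × 11 = 121 total cells
69 cell(s) are walled off and cannot be reached from A.
Reachable cells: 52

Reachable region (· marks reachable cells):

┌─┬───────────┬───────┐
│A│· · · · · ·│       │
│ │ ┌─╴ ┌─────┤ ┌─┐ ╷ │
│·│·│· ·│     │ │ │ │ │
│ ╵ │ ╶─┤ ╶─┬─┴─┘ │ └─┤
│· ·│· ·│   │     │   │
│ ╶─┴─┐ └─┐ ├───┬─┴─╴ │
│· · ·│· ·│ │· ·│     │
├───┐ └─┐ └─┘ ╷ │ ┌─╴ │
│· ·│· ·│· · ·│·│ │   │
├─╴ │ ┌─┴─────┴─┤ └─┐ │
│· ·│·│         │   │ │
│ ╷ │ │ ┌─────┬─┤ ╷ └─┤
│·│·│·│ │     │ │ │   │
│ └─┤ │ └─╴ ╷ │ ╵ ├─╴ │
│· ·│·│     │ │   │   │
├─╴ │ └─┬───┘ │ ┌─┘ ╷ │
│· ·│· ·│     │ │   │ │
│ ╶─┴─┐ │ ╶─┬─┴─┘ ┌─┘ │
│· · ·│·│   │     │   │
│ ╶─┐ ╵ └─┐ └─╴ ┌─┘ ╶─┤
│· ·│· · ·│     │     │
└───┴─────┴─────┴─────┘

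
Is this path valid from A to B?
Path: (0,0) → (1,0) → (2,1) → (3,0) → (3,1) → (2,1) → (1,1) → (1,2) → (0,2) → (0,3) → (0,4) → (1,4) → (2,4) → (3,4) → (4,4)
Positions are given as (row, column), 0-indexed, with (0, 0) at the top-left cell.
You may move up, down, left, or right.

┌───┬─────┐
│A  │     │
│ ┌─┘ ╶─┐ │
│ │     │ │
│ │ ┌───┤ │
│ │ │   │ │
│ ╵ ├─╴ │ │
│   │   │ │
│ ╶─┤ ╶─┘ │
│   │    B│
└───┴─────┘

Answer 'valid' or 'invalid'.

Checking path validity:
Result: Invalid move at step 2: cannot move from (1, 0) to (2, 1).

invalid

Correct solution:

┌───┬─────┐
│A  │↱ → ↓│
│ ┌─┘ ╶─┐ │
│↓│↱ ↑  │↓│
│ │ ┌───┤ │
│↓│↑│   │↓│
│ ╵ ├─╴ │ │
│↳ ↑│   │↓│
│ ╶─┤ ╶─┘ │
│   │    B│
└───┴─────┘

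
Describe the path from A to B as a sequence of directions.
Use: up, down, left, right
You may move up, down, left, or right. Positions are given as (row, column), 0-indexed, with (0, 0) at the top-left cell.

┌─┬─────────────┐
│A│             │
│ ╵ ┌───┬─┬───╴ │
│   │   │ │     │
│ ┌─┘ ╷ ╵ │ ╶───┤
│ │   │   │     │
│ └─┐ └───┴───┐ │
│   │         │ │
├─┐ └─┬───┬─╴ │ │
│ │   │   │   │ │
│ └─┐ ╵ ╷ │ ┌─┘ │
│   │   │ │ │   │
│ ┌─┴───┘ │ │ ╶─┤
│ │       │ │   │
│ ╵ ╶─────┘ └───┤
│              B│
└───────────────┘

Finding the path and converting it to directions:
Path through cells: (0,0) → (1,0) → (2,0) → (3,0) → (3,1) → (4,1) → (4,2) → (5,2) → (5,3) → (4,3) → (4,4) → (5,4) → (6,4) → (6,3) → (6,2) → (6,1) → (7,1) → (7,2) → (7,3) → (7,4) → (7,5) → (7,6) → (7,7)
Directions: down, down, down, right, down, right, down, right, up, right, down, down, left, left, left, down, right, right, right, right, right, right

Solution:

┌─┬─────────────┐
│A│             │
│ ╵ ┌───┬─┬───╴ │
│↓  │   │ │     │
│ ┌─┘ ╷ ╵ │ ╶───┤
│↓│   │   │     │
│ └─┐ └───┴───┐ │
│↳ ↓│         │ │
├─┐ └─┬───┬─╴ │ │
│ │↳ ↓│↱ ↓│   │ │
│ └─┐ ╵ ╷ │ ┌─┘ │
│   │↳ ↑│↓│ │   │
│ ┌─┴───┘ │ │ ╶─┤
│ │↓ ← ← ↲│ │   │
│ ╵ ╶─────┘ └───┤
│  ↳ → → → → → B│
└───────────────┘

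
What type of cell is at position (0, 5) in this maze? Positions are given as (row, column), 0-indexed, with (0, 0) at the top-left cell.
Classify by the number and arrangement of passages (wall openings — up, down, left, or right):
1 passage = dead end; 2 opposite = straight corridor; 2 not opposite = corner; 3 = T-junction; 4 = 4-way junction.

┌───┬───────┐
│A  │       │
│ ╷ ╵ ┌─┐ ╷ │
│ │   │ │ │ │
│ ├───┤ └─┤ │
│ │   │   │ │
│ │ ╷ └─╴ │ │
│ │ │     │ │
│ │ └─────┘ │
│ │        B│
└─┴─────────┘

Checking cell at (0, 5):
Number of passages: 2
Cell type: corner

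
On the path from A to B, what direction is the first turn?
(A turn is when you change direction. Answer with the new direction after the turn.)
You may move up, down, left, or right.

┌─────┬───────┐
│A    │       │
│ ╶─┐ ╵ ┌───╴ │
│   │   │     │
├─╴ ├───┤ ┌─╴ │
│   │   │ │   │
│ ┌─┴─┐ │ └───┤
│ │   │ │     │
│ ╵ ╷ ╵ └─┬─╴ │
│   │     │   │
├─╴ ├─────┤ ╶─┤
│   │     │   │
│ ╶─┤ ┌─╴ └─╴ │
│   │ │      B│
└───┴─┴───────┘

Directions: right, right, down, right, up, right, right, right, down, left, left, down, down, right, right, down, left, down, right, down
First turn direction: down

Solution:

┌─────┬───────┐
│A → ↓│↱ → → ↓│
│ ╶─┐ ╵ ┌───╴ │
│   │↳ ↑│↓ ← ↲│
├─╴ ├───┤ ┌─╴ │
│   │   │↓│   │
│ ┌─┴─┐ │ └───┤
│ │   │ │↳ → ↓│
│ ╵ ╷ ╵ └─┬─╴ │
│   │     │↓ ↲│
├─╴ ├─────┤ ╶─┤
│   │     │↳ ↓│
│ ╶─┤ ┌─╴ └─╴ │
│   │ │      B│
└───┴─┴───────┘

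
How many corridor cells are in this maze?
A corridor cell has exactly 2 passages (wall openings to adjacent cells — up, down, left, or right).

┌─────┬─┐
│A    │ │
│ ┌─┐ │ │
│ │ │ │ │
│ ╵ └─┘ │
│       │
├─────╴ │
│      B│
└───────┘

Counting cells with exactly 2 passages:
Total corridor cells: 10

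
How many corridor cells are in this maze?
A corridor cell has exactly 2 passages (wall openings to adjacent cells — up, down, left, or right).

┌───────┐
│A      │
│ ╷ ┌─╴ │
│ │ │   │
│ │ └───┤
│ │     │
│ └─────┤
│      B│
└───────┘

Counting cells with exactly 2 passages:
Total corridor cells: 12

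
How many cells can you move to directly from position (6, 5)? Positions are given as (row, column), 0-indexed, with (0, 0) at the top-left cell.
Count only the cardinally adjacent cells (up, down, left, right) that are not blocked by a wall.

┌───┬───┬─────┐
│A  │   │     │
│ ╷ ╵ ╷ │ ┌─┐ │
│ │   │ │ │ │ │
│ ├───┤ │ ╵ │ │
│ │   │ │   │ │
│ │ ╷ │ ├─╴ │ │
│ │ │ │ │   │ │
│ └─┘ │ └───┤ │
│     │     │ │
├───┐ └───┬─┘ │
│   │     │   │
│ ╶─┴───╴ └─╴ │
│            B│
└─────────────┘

Checking passable neighbors of (6, 5):
Neighbors: (6, 4), (6, 6)
Count: 2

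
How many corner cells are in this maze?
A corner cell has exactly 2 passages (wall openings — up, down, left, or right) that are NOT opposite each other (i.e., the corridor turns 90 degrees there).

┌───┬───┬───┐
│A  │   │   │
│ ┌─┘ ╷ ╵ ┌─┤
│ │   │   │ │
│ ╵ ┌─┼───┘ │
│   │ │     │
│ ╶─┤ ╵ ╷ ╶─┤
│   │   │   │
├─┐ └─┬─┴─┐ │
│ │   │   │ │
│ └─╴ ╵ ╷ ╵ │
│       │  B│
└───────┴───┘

Counting corner cells (2 non-opposite passages):
Total corners: 25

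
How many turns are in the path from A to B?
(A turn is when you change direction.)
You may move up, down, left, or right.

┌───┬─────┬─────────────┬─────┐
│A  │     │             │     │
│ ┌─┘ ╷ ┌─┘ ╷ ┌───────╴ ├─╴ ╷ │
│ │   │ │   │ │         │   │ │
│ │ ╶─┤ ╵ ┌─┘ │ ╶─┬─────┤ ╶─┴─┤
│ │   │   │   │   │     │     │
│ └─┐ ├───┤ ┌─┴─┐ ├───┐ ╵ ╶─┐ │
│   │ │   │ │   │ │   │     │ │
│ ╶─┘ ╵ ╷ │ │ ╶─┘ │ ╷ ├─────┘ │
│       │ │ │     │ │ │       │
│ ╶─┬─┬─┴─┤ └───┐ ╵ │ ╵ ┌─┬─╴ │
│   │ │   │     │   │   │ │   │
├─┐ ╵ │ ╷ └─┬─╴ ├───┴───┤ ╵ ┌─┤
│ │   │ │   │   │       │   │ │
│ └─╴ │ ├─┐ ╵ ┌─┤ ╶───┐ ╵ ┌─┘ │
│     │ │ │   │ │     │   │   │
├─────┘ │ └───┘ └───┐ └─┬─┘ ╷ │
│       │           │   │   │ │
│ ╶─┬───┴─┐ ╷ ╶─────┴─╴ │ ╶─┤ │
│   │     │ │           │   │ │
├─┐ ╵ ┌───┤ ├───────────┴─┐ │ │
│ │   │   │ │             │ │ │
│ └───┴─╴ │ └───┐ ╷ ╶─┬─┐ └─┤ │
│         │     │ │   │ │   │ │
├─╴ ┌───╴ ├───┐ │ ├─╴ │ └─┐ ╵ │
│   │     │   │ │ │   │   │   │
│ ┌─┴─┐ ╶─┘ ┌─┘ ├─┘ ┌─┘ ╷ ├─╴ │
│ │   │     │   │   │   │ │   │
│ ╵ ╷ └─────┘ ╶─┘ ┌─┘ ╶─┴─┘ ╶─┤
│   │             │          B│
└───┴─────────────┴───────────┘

Directions: down, down, down, down, right, right, up, up, left, up, right, up, right, down, down, right, up, right, up, right, right, right, right, right, right, down, left, left, left, left, down, right, down, down, down, right, up, up, right, down, down, right, up, right, right, right, down, left, down, left, down, left, up, left, left, left, down, right, right, down, right, down, left, left, left, left, left, up, left, down, down, down, right, right, down, down, left, down, right, right, up, right, up, right, up, left, up, right, right, right, down, right, down, right, down, left, down, right
Number of turns: 63

Solution:

┌───┬─────┬─────────────┬─────┐
│A  │↱ ↓  │↱ → → → → → ↓│     │
│ ┌─┘ ╷ ┌─┘ ╷ ┌───────╴ ├─╴ ╷ │
│↓│↱ ↑│↓│↱ ↑│ │↓ ← ← ← ↲│   │ │
│ │ ╶─┤ ╵ ┌─┘ │ ╶─┬─────┤ ╶─┴─┤
│↓│↑ ↰│↳ ↑│   │↳ ↓│     │     │
│ └─┐ ├───┤ ┌─┴─┐ ├───┐ ╵ ╶─┐ │
│↓  │↑│   │ │   │↓│↱ ↓│     │ │
│ ╶─┘ ╵ ╷ │ │ ╶─┘ │ ╷ ├─────┘ │
│↳ → ↑  │ │ │    ↓│↑│↓│↱ → → ↓│
│ ╶─┬─┬─┴─┤ └───┐ ╵ │ ╵ ┌─┬─╴ │
│   │ │   │     │↳ ↑│↳ ↑│ │↓ ↲│
├─┐ ╵ │ ╷ └─┬─╴ ├───┴───┤ ╵ ┌─┤
│ │   │ │   │   │↓ ← ← ↰│↓ ↲│ │
│ └─╴ │ ├─┐ ╵ ┌─┤ ╶───┐ ╵ ┌─┘ │
│     │ │ │   │ │↳ → ↓│↑ ↲│   │
├─────┘ │ └───┘ └───┐ └─┬─┘ ╷ │
│       │  ↓ ↰      │↳ ↓│   │ │
│ ╶─┬───┴─┐ ╷ ╶─────┴─╴ │ ╶─┤ │
│   │     │↓│↑ ← ← ← ← ↲│   │ │
├─┐ ╵ ┌───┤ ├───────────┴─┐ │ │
│ │   │   │↓│      ↱ → → ↓│ │ │
│ └───┴─╴ │ └───┐ ╷ ╶─┬─┐ └─┤ │
│         │↳ → ↓│ │↑ ↰│ │↳ ↓│ │
├─╴ ┌───╴ ├───┐ │ ├─╴ │ └─┐ ╵ │
│   │     │   │↓│ │↱ ↑│   │↳ ↓│
│ ┌─┴─┐ ╶─┘ ┌─┘ ├─┘ ┌─┘ ╷ ├─╴ │
│ │   │     │↓ ↲│↱ ↑│   │ │↓ ↲│
│ ╵ ╷ └─────┘ ╶─┘ ┌─┘ ╶─┴─┘ ╶─┤
│   │        ↳ → ↑│        ↳ B│
└───┴─────────────┴───────────┘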